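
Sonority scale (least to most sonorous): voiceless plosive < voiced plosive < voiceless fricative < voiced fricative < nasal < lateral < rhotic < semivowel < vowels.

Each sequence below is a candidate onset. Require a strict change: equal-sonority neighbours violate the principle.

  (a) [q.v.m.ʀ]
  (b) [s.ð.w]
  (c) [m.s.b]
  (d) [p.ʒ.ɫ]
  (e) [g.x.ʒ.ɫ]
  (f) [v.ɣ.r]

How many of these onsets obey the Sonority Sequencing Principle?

(a) 1-4-5-7 → obeys
(b) 3-4-8 → obeys
(c) 5-3-2 → violates
(d) 1-4-6 → obeys
(e) 2-3-4-6 → obeys
(f) 4-4-7 → violates

4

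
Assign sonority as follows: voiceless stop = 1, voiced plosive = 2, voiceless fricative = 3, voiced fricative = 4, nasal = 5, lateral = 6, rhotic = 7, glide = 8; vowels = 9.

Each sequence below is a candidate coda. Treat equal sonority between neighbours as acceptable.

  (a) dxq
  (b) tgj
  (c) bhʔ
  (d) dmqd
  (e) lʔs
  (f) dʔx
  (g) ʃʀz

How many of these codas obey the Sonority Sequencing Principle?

(a) dxq: profile 2-3-1 — violates.
(b) tgj: profile 1-2-8 — violates.
(c) bhʔ: profile 2-3-1 — violates.
(d) dmqd: profile 2-5-1-2 — violates.
(e) lʔs: profile 6-1-3 — violates.
(f) dʔx: profile 2-1-3 — violates.
(g) ʃʀz: profile 3-7-4 — violates.

0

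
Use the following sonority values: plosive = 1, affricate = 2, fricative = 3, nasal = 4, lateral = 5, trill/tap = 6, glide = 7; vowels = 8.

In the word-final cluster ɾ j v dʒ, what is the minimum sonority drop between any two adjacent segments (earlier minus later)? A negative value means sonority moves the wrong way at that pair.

-1

/ɾ/ is a trill/tap (sonority 6).
/j/ is a glide (sonority 7).
/v/ is a fricative (sonority 3).
/dʒ/ is an affricate (sonority 2).
/ɾ/→/j/: change -1.
/j/→/v/: change +4.
/v/→/dʒ/: change +1.
Minimum = -1.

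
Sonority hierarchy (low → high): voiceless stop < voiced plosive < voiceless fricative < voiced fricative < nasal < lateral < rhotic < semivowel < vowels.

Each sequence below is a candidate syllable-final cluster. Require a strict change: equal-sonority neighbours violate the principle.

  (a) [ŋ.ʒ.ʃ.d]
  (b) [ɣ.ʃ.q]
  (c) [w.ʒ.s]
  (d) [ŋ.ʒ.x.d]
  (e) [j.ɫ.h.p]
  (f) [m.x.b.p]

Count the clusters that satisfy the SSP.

(a) 5-4-3-2 → obeys
(b) 4-3-1 → obeys
(c) 8-4-3 → obeys
(d) 5-4-3-2 → obeys
(e) 8-6-3-1 → obeys
(f) 5-3-2-1 → obeys

6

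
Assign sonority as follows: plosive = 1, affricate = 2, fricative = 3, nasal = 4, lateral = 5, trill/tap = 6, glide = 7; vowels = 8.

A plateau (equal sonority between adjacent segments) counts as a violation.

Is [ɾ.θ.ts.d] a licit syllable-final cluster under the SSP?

/ɾ/: trill/tap = 6.
/θ/: fricative = 3.
/ts/: affricate = 2.
/d/: plosive = 1.
The profile 6-3-2-1 strictly falls, so the syllable-final cluster satisfies the SSP.

yes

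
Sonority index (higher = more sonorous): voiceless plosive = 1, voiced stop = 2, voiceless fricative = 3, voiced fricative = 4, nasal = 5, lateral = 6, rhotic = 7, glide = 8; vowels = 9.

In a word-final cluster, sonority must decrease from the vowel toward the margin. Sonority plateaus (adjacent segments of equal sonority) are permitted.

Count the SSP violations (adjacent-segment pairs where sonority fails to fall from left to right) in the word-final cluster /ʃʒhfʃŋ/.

/ʃ/ is a voiceless fricative (sonority 3).
/ʒ/ is a voiced fricative (sonority 4).
/h/ is a voiceless fricative (sonority 3).
/f/ is a voiceless fricative (sonority 3).
/ʃ/ is a voiceless fricative (sonority 3).
/ŋ/ is a nasal (sonority 5).
/ʃ/→/ʒ/: 3→4 (does not fall) — violation.
/ʒ/→/h/: 4→3 (falls) — ok.
/h/→/f/: 3→3 (plateau, allowed) — ok.
/f/→/ʃ/: 3→3 (plateau, allowed) — ok.
/ʃ/→/ŋ/: 3→5 (does not fall) — violation.

2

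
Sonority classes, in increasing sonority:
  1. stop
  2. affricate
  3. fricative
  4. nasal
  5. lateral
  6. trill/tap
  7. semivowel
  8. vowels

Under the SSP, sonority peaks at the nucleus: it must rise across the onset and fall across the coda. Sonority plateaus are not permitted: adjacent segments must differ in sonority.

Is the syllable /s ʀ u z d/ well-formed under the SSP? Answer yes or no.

Onset: /s/ is a fricative (sonority 3), /ʀ/ is a trill/tap (sonority 6); then the nucleus /u/ (sonority 8).
Onset profile 3-6-8 — rises to the nucleus.
Coda: /z/ is a fricative (sonority 3), /d/ is a stop (sonority 1).
Coda profile 8-3-1 — falls from the nucleus.

yes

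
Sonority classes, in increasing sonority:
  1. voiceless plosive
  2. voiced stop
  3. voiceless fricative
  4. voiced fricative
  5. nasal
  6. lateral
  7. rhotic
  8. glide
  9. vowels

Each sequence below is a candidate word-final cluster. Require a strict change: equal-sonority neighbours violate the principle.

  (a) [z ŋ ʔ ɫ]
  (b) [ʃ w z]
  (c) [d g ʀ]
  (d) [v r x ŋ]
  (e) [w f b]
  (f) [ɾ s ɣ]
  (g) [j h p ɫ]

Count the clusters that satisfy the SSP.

(a) [z ŋ ʔ ɫ]: profile 4-5-1-6 — violates.
(b) [ʃ w z]: profile 3-8-4 — violates.
(c) [d g ʀ]: profile 2-2-7 — violates.
(d) [v r x ŋ]: profile 4-7-3-5 — violates.
(e) [w f b]: profile 8-3-2 — obeys.
(f) [ɾ s ɣ]: profile 7-3-4 — violates.
(g) [j h p ɫ]: profile 8-3-1-6 — violates.

1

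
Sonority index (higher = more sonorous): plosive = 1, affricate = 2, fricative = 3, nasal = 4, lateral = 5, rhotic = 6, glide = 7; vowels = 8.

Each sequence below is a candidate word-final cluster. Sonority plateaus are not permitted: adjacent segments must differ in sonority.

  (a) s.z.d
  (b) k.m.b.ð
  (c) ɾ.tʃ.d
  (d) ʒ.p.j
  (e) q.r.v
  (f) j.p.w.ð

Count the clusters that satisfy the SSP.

(a) 3-3-1 → violates
(b) 1-4-1-3 → violates
(c) 6-2-1 → obeys
(d) 3-1-7 → violates
(e) 1-6-3 → violates
(f) 7-1-7-3 → violates

1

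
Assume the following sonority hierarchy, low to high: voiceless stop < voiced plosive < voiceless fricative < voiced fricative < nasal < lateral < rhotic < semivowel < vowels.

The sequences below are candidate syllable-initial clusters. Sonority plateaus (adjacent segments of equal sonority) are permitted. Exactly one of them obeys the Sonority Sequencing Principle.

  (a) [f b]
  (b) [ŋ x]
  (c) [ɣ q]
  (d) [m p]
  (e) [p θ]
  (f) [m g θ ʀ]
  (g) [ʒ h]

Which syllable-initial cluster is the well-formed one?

(a) [f b]: profile 3-2 — violates.
(b) [ŋ x]: profile 5-3 — violates.
(c) [ɣ q]: profile 4-1 — violates.
(d) [m p]: profile 5-1 — violates.
(e) [p θ]: profile 1-3 — obeys.
(f) [m g θ ʀ]: profile 5-2-3-7 — violates.
(g) [ʒ h]: profile 4-3 — violates.

e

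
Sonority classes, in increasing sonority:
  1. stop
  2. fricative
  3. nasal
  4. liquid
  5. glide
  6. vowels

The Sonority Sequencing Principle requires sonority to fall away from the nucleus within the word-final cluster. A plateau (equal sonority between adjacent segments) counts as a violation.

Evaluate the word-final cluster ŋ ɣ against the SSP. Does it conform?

/ŋ/: nasal = 3.
/ɣ/: fricative = 2.
The profile 3-2 strictly falls, so the word-final cluster satisfies the SSP.

yes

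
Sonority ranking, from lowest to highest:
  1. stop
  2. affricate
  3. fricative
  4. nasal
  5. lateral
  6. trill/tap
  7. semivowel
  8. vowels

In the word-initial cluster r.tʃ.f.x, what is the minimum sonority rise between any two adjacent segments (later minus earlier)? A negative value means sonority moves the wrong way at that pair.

-4

/r/ — trill/tap, sonority 6.
/tʃ/ — affricate, sonority 2.
/f/ — fricative, sonority 3.
/x/ — fricative, sonority 3.
/r/→/tʃ/: change -4.
/tʃ/→/f/: change +1.
/f/→/x/: change +0.
Minimum = -4.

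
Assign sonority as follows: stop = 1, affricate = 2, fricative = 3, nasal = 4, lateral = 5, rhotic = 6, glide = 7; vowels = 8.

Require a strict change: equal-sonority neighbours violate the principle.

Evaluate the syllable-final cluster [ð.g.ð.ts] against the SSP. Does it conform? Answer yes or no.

no

/ð/ is a fricative (sonority 3).
/g/ is a stop (sonority 1).
/ð/ is a fricative (sonority 3).
/ts/ is an affricate (sonority 2).
The profile is 3-1-3-2. Between /g/ (1) and /ð/ (3) sonority does not fall, so the cluster violates the SSP.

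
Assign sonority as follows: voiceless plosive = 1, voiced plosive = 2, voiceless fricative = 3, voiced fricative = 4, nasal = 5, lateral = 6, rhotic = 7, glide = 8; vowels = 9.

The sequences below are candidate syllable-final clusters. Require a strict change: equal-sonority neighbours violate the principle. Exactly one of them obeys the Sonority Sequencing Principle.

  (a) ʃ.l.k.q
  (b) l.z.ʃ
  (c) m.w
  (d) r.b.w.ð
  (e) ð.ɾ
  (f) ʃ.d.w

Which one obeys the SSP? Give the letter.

b

(a) sonority 3-6-1-1: ill-formed.
(b) sonority 6-4-3: well-formed.
(c) sonority 5-8: ill-formed.
(d) sonority 7-2-8-4: ill-formed.
(e) sonority 4-7: ill-formed.
(f) sonority 3-2-8: ill-formed.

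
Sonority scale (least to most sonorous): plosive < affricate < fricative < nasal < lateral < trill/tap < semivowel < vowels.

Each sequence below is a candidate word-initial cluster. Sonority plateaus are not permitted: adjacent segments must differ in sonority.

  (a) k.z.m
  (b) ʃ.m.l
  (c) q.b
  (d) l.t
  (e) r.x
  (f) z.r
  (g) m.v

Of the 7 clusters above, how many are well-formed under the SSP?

3

(a) sonority 1-3-4: well-formed.
(b) sonority 3-4-5: well-formed.
(c) sonority 1-1: ill-formed.
(d) sonority 5-1: ill-formed.
(e) sonority 6-3: ill-formed.
(f) sonority 3-6: well-formed.
(g) sonority 4-3: ill-formed.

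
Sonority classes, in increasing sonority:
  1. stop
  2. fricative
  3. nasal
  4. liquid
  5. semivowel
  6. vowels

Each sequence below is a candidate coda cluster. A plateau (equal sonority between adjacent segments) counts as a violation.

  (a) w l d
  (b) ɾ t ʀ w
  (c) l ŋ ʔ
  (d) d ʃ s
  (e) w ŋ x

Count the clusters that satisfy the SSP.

(a) sonority 5-4-1: well-formed.
(b) sonority 4-1-4-5: ill-formed.
(c) sonority 4-3-1: well-formed.
(d) sonority 1-2-2: ill-formed.
(e) sonority 5-3-2: well-formed.

3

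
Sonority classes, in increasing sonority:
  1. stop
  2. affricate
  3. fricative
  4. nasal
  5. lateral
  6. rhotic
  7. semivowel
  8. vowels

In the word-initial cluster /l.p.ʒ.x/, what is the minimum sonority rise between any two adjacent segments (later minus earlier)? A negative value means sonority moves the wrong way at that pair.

-4

/l/ — lateral, sonority 5.
/p/ — stop, sonority 1.
/ʒ/ — fricative, sonority 3.
/x/ — fricative, sonority 3.
/l/→/p/: change -4.
/p/→/ʒ/: change +2.
/ʒ/→/x/: change +0.
Minimum = -4.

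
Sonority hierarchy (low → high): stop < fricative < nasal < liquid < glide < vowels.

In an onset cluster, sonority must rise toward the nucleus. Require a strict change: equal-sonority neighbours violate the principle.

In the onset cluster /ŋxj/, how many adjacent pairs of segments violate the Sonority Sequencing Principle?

/ŋ/ — nasal, sonority 3.
/x/ — fricative, sonority 2.
/j/ — glide, sonority 5.
/ŋ/→/x/: 3→2 (does not rise) — violation.
/x/→/j/: 2→5 (rises) — ok.

1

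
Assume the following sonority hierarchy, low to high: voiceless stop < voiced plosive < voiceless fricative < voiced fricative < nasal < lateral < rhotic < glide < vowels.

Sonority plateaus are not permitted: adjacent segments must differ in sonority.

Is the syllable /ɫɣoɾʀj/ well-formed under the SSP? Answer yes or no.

no

Onset: /ɫ/ is a lateral (sonority 6), /ɣ/ is a voiced fricative (sonority 4); then the nucleus /o/ (sonority 9).
Onset profile 6-4-9 — does not strictly rise throughout.
Coda: /ɾ/ is a rhotic (sonority 7), /ʀ/ is a rhotic (sonority 7), /j/ is a glide (sonority 8).
Coda profile 9-7-7-8 — does not strictly fall throughout.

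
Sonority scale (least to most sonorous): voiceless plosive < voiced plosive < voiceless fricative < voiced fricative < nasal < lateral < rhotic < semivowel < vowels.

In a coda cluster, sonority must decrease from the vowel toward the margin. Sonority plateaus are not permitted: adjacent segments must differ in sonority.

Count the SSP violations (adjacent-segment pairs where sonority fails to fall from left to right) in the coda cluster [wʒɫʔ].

/w/: semivowel = 8.
/ʒ/: voiced fricative = 4.
/ɫ/: lateral = 6.
/ʔ/: voiceless plosive = 1.
/w/→/ʒ/: 8→4 (falls) — ok.
/ʒ/→/ɫ/: 4→6 (does not fall) — violation.
/ɫ/→/ʔ/: 6→1 (falls) — ok.

1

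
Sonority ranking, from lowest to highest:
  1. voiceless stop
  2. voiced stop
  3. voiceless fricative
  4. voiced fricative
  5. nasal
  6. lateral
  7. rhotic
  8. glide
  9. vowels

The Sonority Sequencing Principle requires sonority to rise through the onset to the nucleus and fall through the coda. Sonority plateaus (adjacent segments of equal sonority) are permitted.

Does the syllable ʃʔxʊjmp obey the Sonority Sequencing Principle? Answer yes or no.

no

Onset: /ʃ/ is a voiceless fricative (sonority 3), /ʔ/ is a voiceless stop (sonority 1), /x/ is a voiceless fricative (sonority 3); then the nucleus /ʊ/ (sonority 9).
Onset profile 3-1-3-9 — does not rise throughout.
Coda: /j/ is a glide (sonority 8), /m/ is a nasal (sonority 5), /p/ is a voiceless stop (sonority 1).
Coda profile 9-8-5-1 — falls from the nucleus.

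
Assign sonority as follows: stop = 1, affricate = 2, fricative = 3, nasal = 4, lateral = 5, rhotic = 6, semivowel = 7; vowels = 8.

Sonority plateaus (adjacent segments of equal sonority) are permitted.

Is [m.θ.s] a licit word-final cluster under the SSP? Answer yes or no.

/m/: nasal = 4.
/θ/: fricative = 3.
/s/: fricative = 3.
The profile 4-3-3 is non-increasing (plateaus allowed), so the word-final cluster satisfies the SSP.

yes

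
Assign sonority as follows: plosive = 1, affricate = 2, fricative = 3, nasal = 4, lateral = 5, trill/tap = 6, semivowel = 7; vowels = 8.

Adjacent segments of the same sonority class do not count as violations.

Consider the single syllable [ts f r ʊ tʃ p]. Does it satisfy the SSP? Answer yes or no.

Onset: /ts/ is an affricate (sonority 2), /f/ is a fricative (sonority 3), /r/ is a trill/tap (sonority 6); then the nucleus /ʊ/ (sonority 8).
Onset profile 2-3-6-8 — rises to the nucleus.
Coda: /tʃ/ is an affricate (sonority 2), /p/ is a plosive (sonority 1).
Coda profile 8-2-1 — falls from the nucleus.

yes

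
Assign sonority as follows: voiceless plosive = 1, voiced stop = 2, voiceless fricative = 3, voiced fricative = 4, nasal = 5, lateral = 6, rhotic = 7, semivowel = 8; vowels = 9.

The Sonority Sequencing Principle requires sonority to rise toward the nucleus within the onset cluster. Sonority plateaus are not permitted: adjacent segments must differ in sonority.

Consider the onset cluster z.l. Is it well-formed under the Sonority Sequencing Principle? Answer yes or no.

/z/ is a voiced fricative (sonority 4).
/l/ is a lateral (sonority 6).
The profile 4-6 strictly rises, so the onset cluster satisfies the SSP.

yes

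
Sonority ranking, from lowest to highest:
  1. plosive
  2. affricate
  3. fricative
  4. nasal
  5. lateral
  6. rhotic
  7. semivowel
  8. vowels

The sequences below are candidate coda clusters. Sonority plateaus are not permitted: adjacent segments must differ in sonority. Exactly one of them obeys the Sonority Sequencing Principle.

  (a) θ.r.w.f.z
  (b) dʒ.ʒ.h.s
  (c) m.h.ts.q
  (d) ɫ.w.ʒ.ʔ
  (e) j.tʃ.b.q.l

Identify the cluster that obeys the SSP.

c

(a) 3-6-7-3-3 → violates
(b) 2-3-3-3 → violates
(c) 4-3-2-1 → obeys
(d) 5-7-3-1 → violates
(e) 7-2-1-1-5 → violates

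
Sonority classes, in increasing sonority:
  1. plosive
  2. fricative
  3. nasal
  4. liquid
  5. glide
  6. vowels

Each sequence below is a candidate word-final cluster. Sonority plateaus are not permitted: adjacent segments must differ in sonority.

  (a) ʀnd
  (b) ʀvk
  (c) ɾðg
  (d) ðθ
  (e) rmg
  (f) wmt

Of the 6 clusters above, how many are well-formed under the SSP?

(a) ʀnd: profile 4-3-1 — obeys.
(b) ʀvk: profile 4-2-1 — obeys.
(c) ɾðg: profile 4-2-1 — obeys.
(d) ðθ: profile 2-2 — violates.
(e) rmg: profile 4-3-1 — obeys.
(f) wmt: profile 5-3-1 — obeys.

5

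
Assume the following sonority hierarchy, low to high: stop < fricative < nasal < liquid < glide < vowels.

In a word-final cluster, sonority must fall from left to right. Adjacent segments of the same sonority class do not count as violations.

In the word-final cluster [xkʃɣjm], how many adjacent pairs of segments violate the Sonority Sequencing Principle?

/x/ is a fricative (sonority 2).
/k/ is a stop (sonority 1).
/ʃ/ is a fricative (sonority 2).
/ɣ/ is a fricative (sonority 2).
/j/ is a glide (sonority 5).
/m/ is a nasal (sonority 3).
/x/→/k/: 2→1 (falls) — ok.
/k/→/ʃ/: 1→2 (does not fall) — violation.
/ʃ/→/ɣ/: 2→2 (plateau, allowed) — ok.
/ɣ/→/j/: 2→5 (does not fall) — violation.
/j/→/m/: 5→3 (falls) — ok.

2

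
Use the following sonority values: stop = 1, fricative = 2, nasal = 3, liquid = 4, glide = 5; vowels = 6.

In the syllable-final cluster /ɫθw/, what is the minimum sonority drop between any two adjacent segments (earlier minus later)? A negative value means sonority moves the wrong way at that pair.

/ɫ/: liquid = 4.
/θ/: fricative = 2.
/w/: glide = 5.
/ɫ/→/θ/: change +2.
/θ/→/w/: change -3.
Minimum = -3.

-3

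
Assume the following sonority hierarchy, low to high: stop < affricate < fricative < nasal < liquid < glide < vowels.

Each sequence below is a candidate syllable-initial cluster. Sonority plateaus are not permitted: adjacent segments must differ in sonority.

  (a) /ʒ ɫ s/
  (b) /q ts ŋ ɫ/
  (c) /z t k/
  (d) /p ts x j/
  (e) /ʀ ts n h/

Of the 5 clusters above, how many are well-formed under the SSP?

(a) /ʒ ɫ s/: profile 3-5-3 — violates.
(b) /q ts ŋ ɫ/: profile 1-2-4-5 — obeys.
(c) /z t k/: profile 3-1-1 — violates.
(d) /p ts x j/: profile 1-2-3-6 — obeys.
(e) /ʀ ts n h/: profile 5-2-4-3 — violates.

2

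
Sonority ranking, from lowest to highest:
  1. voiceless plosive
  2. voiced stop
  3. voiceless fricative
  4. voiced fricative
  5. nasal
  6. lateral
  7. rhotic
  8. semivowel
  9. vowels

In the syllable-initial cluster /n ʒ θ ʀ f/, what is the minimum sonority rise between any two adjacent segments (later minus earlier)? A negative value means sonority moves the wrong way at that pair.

/n/ — nasal, sonority 5.
/ʒ/ — voiced fricative, sonority 4.
/θ/ — voiceless fricative, sonority 3.
/ʀ/ — rhotic, sonority 7.
/f/ — voiceless fricative, sonority 3.
/n/→/ʒ/: change -1.
/ʒ/→/θ/: change -1.
/θ/→/ʀ/: change +4.
/ʀ/→/f/: change -4.
Minimum = -4.

-4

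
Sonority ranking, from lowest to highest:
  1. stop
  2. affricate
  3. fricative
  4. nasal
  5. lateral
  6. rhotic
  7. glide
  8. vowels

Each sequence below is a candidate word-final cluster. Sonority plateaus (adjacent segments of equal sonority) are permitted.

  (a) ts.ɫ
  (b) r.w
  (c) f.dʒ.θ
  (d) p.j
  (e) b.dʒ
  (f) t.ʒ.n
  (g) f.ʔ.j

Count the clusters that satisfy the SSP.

(a) 2-5 → violates
(b) 6-7 → violates
(c) 3-2-3 → violates
(d) 1-7 → violates
(e) 1-2 → violates
(f) 1-3-4 → violates
(g) 3-1-7 → violates

0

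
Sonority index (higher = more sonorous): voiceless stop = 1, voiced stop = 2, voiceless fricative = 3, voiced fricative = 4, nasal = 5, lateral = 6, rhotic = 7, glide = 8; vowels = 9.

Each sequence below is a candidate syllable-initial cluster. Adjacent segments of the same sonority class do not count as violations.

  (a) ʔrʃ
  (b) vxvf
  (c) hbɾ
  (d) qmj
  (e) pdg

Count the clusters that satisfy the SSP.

(a) sonority 1-7-3: ill-formed.
(b) sonority 4-3-4-3: ill-formed.
(c) sonority 3-2-7: ill-formed.
(d) sonority 1-5-8: well-formed.
(e) sonority 1-2-2: well-formed.

2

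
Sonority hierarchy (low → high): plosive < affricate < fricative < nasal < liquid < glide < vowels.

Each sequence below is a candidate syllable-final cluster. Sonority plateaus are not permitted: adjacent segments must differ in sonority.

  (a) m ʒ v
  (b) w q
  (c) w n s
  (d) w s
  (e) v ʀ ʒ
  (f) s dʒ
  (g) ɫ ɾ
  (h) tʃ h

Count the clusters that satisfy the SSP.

(a) sonority 4-3-3: ill-formed.
(b) sonority 6-1: well-formed.
(c) sonority 6-4-3: well-formed.
(d) sonority 6-3: well-formed.
(e) sonority 3-5-3: ill-formed.
(f) sonority 3-2: well-formed.
(g) sonority 5-5: ill-formed.
(h) sonority 2-3: ill-formed.

4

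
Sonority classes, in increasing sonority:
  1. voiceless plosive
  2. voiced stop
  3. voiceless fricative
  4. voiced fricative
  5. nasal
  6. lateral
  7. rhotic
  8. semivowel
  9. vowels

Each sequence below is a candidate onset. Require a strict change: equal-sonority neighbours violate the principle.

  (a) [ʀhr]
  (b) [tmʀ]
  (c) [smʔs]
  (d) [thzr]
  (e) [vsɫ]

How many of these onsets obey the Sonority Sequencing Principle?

(a) [ʀhr]: profile 7-3-7 — violates.
(b) [tmʀ]: profile 1-5-7 — obeys.
(c) [smʔs]: profile 3-5-1-3 — violates.
(d) [thzr]: profile 1-3-4-7 — obeys.
(e) [vsɫ]: profile 4-3-6 — violates.

2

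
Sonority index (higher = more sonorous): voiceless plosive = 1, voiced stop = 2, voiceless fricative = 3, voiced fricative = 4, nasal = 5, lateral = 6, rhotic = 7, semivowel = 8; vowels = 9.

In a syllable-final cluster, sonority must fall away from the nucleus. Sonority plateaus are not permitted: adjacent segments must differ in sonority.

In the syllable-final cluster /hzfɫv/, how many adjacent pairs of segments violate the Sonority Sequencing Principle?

/h/ — voiceless fricative, sonority 3.
/z/ — voiced fricative, sonority 4.
/f/ — voiceless fricative, sonority 3.
/ɫ/ — lateral, sonority 6.
/v/ — voiced fricative, sonority 4.
/h/→/z/: 3→4 (does not fall) — violation.
/z/→/f/: 4→3 (falls) — ok.
/f/→/ɫ/: 3→6 (does not fall) — violation.
/ɫ/→/v/: 6→4 (falls) — ok.

2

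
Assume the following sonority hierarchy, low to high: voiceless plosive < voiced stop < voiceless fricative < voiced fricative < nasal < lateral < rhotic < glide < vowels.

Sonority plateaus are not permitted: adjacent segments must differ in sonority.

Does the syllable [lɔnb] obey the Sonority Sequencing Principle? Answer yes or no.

yes

Onset: /l/ is a lateral (sonority 6); then the nucleus /ɔ/ (sonority 9).
Onset profile 6-9 — rises to the nucleus.
Coda: /n/ is a nasal (sonority 5), /b/ is a voiced stop (sonority 2).
Coda profile 9-5-2 — falls from the nucleus.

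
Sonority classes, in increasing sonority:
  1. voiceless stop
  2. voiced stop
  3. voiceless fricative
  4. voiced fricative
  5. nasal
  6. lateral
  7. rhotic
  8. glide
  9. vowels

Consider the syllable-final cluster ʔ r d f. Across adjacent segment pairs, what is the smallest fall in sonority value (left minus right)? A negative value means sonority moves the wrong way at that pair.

/ʔ/: voiceless stop = 1.
/r/: rhotic = 7.
/d/: voiced stop = 2.
/f/: voiceless fricative = 3.
/ʔ/→/r/: change -6.
/r/→/d/: change +5.
/d/→/f/: change -1.
Minimum = -6.

-6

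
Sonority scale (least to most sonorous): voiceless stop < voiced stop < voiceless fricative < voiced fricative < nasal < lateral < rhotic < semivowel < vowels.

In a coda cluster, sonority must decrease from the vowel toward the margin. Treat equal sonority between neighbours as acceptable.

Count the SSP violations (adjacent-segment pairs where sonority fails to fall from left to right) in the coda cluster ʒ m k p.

/ʒ/ is a voiced fricative (sonority 4).
/m/ is a nasal (sonority 5).
/k/ is a voiceless stop (sonority 1).
/p/ is a voiceless stop (sonority 1).
/ʒ/→/m/: 4→5 (does not fall) — violation.
/m/→/k/: 5→1 (falls) — ok.
/k/→/p/: 1→1 (plateau, allowed) — ok.

1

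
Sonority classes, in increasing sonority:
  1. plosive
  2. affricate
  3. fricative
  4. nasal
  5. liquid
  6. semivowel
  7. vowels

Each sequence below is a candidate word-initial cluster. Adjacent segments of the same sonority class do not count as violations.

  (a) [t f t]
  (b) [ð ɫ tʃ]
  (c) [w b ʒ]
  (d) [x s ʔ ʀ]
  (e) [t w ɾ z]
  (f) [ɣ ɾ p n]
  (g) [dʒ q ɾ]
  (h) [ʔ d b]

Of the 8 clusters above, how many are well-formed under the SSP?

(a) 1-3-1 → violates
(b) 3-5-2 → violates
(c) 6-1-3 → violates
(d) 3-3-1-5 → violates
(e) 1-6-5-3 → violates
(f) 3-5-1-4 → violates
(g) 2-1-5 → violates
(h) 1-1-1 → obeys

1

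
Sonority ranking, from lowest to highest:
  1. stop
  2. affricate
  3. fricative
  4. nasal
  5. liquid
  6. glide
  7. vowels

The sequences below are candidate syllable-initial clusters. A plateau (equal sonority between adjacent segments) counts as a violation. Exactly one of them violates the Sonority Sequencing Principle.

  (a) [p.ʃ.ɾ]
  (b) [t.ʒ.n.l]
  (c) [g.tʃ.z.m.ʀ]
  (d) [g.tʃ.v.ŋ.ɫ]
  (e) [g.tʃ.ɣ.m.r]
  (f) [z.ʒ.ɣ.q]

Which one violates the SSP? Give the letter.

f

(a) [p.ʃ.ɾ]: profile 1-3-5 — obeys.
(b) [t.ʒ.n.l]: profile 1-3-4-5 — obeys.
(c) [g.tʃ.z.m.ʀ]: profile 1-2-3-4-5 — obeys.
(d) [g.tʃ.v.ŋ.ɫ]: profile 1-2-3-4-5 — obeys.
(e) [g.tʃ.ɣ.m.r]: profile 1-2-3-4-5 — obeys.
(f) [z.ʒ.ɣ.q]: profile 3-3-3-1 — violates.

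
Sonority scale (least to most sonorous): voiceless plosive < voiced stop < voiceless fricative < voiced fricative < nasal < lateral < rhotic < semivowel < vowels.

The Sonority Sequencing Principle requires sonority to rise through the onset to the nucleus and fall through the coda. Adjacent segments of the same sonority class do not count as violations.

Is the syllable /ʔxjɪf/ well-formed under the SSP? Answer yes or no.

yes

Onset: /ʔ/ is a voiceless plosive (sonority 1), /x/ is a voiceless fricative (sonority 3), /j/ is a semivowel (sonority 8); then the nucleus /ɪ/ (sonority 9).
Onset profile 1-3-8-9 — rises to the nucleus.
Coda: /f/ is a voiceless fricative (sonority 3).
Coda profile 9-3 — falls from the nucleus.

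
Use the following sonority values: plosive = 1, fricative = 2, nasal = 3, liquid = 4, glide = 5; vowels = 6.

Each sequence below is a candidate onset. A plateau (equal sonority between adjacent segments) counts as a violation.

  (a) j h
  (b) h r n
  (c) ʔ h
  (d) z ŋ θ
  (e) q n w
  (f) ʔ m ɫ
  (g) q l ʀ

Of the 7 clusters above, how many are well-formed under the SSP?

3

(a) j h: profile 5-2 — violates.
(b) h r n: profile 2-4-3 — violates.
(c) ʔ h: profile 1-2 — obeys.
(d) z ŋ θ: profile 2-3-2 — violates.
(e) q n w: profile 1-3-5 — obeys.
(f) ʔ m ɫ: profile 1-3-4 — obeys.
(g) q l ʀ: profile 1-4-4 — violates.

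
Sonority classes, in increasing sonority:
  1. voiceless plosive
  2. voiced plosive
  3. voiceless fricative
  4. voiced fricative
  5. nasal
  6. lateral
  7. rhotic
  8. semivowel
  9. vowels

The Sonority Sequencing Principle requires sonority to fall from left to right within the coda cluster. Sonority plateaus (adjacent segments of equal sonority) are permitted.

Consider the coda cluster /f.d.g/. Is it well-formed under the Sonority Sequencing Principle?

yes

/f/ — voiceless fricative, sonority 3.
/d/ — voiced plosive, sonority 2.
/g/ — voiced plosive, sonority 2.
The profile 3-2-2 is non-increasing (plateaus allowed), so the coda cluster satisfies the SSP.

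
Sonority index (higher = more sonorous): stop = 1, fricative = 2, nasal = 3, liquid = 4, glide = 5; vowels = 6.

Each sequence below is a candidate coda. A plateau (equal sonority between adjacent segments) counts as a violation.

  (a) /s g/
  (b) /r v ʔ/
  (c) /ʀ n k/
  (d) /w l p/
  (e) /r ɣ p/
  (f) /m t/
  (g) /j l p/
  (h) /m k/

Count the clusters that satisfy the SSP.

(a) 2-1 → obeys
(b) 4-2-1 → obeys
(c) 4-3-1 → obeys
(d) 5-4-1 → obeys
(e) 4-2-1 → obeys
(f) 3-1 → obeys
(g) 5-4-1 → obeys
(h) 3-1 → obeys

8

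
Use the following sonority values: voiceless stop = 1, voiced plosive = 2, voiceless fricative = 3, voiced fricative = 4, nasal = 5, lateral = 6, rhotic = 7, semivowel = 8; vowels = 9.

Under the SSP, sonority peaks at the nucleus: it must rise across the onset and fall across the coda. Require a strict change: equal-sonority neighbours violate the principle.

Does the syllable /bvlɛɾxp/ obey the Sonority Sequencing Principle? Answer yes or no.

yes

Onset: /b/ is a voiced plosive (sonority 2), /v/ is a voiced fricative (sonority 4), /l/ is a lateral (sonority 6); then the nucleus /ɛ/ (sonority 9).
Onset profile 2-4-6-9 — rises to the nucleus.
Coda: /ɾ/ is a rhotic (sonority 7), /x/ is a voiceless fricative (sonority 3), /p/ is a voiceless stop (sonority 1).
Coda profile 9-7-3-1 — falls from the nucleus.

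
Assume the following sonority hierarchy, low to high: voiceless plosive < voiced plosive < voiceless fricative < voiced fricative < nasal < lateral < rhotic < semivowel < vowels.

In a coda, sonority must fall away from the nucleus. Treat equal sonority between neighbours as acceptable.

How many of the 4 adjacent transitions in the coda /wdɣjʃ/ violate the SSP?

2

/w/ is a semivowel (sonority 8).
/d/ is a voiced plosive (sonority 2).
/ɣ/ is a voiced fricative (sonority 4).
/j/ is a semivowel (sonority 8).
/ʃ/ is a voiceless fricative (sonority 3).
/w/→/d/: 8→2 (falls) — ok.
/d/→/ɣ/: 2→4 (does not fall) — violation.
/ɣ/→/j/: 4→8 (does not fall) — violation.
/j/→/ʃ/: 8→3 (falls) — ok.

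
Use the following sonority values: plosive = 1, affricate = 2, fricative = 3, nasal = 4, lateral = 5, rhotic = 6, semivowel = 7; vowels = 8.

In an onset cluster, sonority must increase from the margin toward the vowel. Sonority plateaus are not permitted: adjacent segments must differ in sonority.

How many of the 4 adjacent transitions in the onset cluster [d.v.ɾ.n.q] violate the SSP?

/d/ is a plosive (sonority 1).
/v/ is a fricative (sonority 3).
/ɾ/ is a rhotic (sonority 6).
/n/ is a nasal (sonority 4).
/q/ is a plosive (sonority 1).
/d/→/v/: 1→3 (rises) — ok.
/v/→/ɾ/: 3→6 (rises) — ok.
/ɾ/→/n/: 6→4 (does not rise) — violation.
/n/→/q/: 4→1 (does not rise) — violation.

2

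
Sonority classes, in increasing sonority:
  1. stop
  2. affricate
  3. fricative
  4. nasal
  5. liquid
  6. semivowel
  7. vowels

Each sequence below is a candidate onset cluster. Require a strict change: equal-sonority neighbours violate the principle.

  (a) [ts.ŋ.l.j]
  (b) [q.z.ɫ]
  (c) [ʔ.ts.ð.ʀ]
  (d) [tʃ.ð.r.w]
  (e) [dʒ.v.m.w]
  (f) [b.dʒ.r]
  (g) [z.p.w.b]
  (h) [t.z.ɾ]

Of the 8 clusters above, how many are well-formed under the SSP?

7

(a) [ts.ŋ.l.j]: profile 2-4-5-6 — obeys.
(b) [q.z.ɫ]: profile 1-3-5 — obeys.
(c) [ʔ.ts.ð.ʀ]: profile 1-2-3-5 — obeys.
(d) [tʃ.ð.r.w]: profile 2-3-5-6 — obeys.
(e) [dʒ.v.m.w]: profile 2-3-4-6 — obeys.
(f) [b.dʒ.r]: profile 1-2-5 — obeys.
(g) [z.p.w.b]: profile 3-1-6-1 — violates.
(h) [t.z.ɾ]: profile 1-3-5 — obeys.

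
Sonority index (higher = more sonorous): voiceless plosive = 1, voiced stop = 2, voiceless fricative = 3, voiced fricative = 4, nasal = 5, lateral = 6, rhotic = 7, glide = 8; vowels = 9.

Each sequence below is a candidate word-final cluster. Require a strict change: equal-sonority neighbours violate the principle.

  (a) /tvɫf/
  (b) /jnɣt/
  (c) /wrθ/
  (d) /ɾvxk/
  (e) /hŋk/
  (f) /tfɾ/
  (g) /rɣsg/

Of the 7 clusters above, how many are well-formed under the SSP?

(a) sonority 1-4-6-3: ill-formed.
(b) sonority 8-5-4-1: well-formed.
(c) sonority 8-7-3: well-formed.
(d) sonority 7-4-3-1: well-formed.
(e) sonority 3-5-1: ill-formed.
(f) sonority 1-3-7: ill-formed.
(g) sonority 7-4-3-2: well-formed.

4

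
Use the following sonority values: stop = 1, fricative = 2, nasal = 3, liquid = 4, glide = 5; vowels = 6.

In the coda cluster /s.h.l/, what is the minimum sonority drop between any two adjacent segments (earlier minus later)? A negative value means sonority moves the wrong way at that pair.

/s/ — fricative, sonority 2.
/h/ — fricative, sonority 2.
/l/ — liquid, sonority 4.
/s/→/h/: change +0.
/h/→/l/: change -2.
Minimum = -2.

-2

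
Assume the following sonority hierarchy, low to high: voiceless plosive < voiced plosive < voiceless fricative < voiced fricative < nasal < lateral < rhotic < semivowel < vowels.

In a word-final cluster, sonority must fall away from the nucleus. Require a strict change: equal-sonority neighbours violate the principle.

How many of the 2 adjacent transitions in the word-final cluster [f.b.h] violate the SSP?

1

/f/ is a voiceless fricative (sonority 3).
/b/ is a voiced plosive (sonority 2).
/h/ is a voiceless fricative (sonority 3).
/f/→/b/: 3→2 (falls) — ok.
/b/→/h/: 2→3 (does not fall) — violation.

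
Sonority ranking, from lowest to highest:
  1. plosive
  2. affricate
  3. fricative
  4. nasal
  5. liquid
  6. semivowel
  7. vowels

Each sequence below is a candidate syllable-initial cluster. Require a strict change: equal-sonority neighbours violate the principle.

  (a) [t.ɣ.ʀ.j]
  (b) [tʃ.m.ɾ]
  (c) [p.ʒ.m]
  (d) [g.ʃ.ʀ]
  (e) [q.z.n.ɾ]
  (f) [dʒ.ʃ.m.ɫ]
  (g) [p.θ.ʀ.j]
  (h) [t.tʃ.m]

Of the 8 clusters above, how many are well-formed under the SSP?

(a) [t.ɣ.ʀ.j]: profile 1-3-5-6 — obeys.
(b) [tʃ.m.ɾ]: profile 2-4-5 — obeys.
(c) [p.ʒ.m]: profile 1-3-4 — obeys.
(d) [g.ʃ.ʀ]: profile 1-3-5 — obeys.
(e) [q.z.n.ɾ]: profile 1-3-4-5 — obeys.
(f) [dʒ.ʃ.m.ɫ]: profile 2-3-4-5 — obeys.
(g) [p.θ.ʀ.j]: profile 1-3-5-6 — obeys.
(h) [t.tʃ.m]: profile 1-2-4 — obeys.

8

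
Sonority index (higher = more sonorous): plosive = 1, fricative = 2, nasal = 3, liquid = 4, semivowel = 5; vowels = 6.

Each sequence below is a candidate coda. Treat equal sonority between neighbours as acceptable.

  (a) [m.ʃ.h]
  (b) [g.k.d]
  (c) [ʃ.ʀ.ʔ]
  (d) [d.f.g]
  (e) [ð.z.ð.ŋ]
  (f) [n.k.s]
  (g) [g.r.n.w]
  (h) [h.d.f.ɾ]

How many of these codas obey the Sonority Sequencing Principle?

2

(a) 3-2-2 → obeys
(b) 1-1-1 → obeys
(c) 2-4-1 → violates
(d) 1-2-1 → violates
(e) 2-2-2-3 → violates
(f) 3-1-2 → violates
(g) 1-4-3-5 → violates
(h) 2-1-2-4 → violates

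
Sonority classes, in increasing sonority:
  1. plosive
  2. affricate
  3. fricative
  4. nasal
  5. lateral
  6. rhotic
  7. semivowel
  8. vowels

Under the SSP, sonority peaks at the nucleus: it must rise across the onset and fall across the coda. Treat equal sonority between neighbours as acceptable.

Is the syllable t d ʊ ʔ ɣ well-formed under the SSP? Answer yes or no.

no

Onset: /t/ is a plosive (sonority 1), /d/ is a plosive (sonority 1); then the nucleus /ʊ/ (sonority 8).
Onset profile 1-1-8 — rises to the nucleus.
Coda: /ʔ/ is a plosive (sonority 1), /ɣ/ is a fricative (sonority 3).
Coda profile 8-1-3 — does not fall throughout.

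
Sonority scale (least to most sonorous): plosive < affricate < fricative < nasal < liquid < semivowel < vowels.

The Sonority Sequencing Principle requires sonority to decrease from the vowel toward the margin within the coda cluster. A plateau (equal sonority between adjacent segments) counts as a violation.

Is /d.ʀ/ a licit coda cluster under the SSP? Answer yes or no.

/d/ — plosive, sonority 1.
/ʀ/ — liquid, sonority 5.
The profile is 1-5. Between /d/ (1) and /ʀ/ (5) sonority does not fall, so the cluster violates the SSP.

no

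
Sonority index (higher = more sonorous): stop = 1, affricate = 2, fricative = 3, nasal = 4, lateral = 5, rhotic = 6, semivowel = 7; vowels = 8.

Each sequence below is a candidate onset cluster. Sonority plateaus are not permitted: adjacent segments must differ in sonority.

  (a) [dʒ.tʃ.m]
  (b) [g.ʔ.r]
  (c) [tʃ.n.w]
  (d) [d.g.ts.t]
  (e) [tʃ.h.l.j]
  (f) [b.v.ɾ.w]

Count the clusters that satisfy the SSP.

(a) 2-2-4 → violates
(b) 1-1-6 → violates
(c) 2-4-7 → obeys
(d) 1-1-2-1 → violates
(e) 2-3-5-7 → obeys
(f) 1-3-6-7 → obeys

3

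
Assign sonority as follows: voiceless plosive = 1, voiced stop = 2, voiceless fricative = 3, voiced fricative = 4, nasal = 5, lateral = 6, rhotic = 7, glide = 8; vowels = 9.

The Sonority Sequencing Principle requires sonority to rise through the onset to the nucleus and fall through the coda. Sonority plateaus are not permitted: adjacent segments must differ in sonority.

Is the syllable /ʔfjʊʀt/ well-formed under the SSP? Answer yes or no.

yes

Onset: /ʔ/ is a voiceless plosive (sonority 1), /f/ is a voiceless fricative (sonority 3), /j/ is a glide (sonority 8); then the nucleus /ʊ/ (sonority 9).
Onset profile 1-3-8-9 — rises to the nucleus.
Coda: /ʀ/ is a rhotic (sonority 7), /t/ is a voiceless plosive (sonority 1).
Coda profile 9-7-1 — falls from the nucleus.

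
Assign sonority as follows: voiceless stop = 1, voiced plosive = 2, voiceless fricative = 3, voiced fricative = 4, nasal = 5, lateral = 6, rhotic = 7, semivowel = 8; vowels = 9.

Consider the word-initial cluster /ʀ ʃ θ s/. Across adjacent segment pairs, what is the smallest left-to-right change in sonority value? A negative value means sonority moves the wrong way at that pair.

/ʀ/ — rhotic, sonority 7.
/ʃ/ — voiceless fricative, sonority 3.
/θ/ — voiceless fricative, sonority 3.
/s/ — voiceless fricative, sonority 3.
/ʀ/→/ʃ/: change -4.
/ʃ/→/θ/: change +0.
/θ/→/s/: change +0.
Minimum = -4.

-4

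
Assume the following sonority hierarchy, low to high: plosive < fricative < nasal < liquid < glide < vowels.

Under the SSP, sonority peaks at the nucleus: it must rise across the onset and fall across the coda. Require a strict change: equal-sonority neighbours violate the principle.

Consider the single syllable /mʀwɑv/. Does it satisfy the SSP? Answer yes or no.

yes

Onset: /m/ is a nasal (sonority 3), /ʀ/ is a liquid (sonority 4), /w/ is a glide (sonority 5); then the nucleus /ɑ/ (sonority 6).
Onset profile 3-4-5-6 — rises to the nucleus.
Coda: /v/ is a fricative (sonority 2).
Coda profile 6-2 — falls from the nucleus.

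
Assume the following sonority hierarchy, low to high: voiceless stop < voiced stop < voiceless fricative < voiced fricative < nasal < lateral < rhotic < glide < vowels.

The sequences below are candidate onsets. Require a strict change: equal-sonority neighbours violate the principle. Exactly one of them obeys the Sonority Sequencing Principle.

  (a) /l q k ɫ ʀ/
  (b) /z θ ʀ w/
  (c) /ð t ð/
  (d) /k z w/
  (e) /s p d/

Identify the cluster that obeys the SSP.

d

(a) /l q k ɫ ʀ/: profile 6-1-1-6-7 — violates.
(b) /z θ ʀ w/: profile 4-3-7-8 — violates.
(c) /ð t ð/: profile 4-1-4 — violates.
(d) /k z w/: profile 1-4-8 — obeys.
(e) /s p d/: profile 3-1-2 — violates.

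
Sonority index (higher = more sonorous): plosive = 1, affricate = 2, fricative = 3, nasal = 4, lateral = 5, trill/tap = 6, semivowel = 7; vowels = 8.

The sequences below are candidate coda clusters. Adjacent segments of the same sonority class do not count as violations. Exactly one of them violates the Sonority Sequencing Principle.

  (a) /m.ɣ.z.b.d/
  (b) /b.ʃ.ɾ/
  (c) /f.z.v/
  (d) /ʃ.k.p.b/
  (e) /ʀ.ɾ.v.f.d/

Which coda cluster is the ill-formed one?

b

(a) 4-3-3-1-1 → obeys
(b) 1-3-6 → violates
(c) 3-3-3 → obeys
(d) 3-1-1-1 → obeys
(e) 6-6-3-3-1 → obeys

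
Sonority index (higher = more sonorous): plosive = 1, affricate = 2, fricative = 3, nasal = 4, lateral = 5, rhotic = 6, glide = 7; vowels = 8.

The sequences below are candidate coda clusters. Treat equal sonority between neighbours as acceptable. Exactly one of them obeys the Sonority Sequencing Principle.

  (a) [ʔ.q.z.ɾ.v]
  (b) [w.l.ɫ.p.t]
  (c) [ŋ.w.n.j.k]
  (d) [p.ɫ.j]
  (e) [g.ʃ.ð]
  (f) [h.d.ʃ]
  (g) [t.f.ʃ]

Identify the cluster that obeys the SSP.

b

(a) sonority 1-1-3-6-3: ill-formed.
(b) sonority 7-5-5-1-1: well-formed.
(c) sonority 4-7-4-7-1: ill-formed.
(d) sonority 1-5-7: ill-formed.
(e) sonority 1-3-3: ill-formed.
(f) sonority 3-1-3: ill-formed.
(g) sonority 1-3-3: ill-formed.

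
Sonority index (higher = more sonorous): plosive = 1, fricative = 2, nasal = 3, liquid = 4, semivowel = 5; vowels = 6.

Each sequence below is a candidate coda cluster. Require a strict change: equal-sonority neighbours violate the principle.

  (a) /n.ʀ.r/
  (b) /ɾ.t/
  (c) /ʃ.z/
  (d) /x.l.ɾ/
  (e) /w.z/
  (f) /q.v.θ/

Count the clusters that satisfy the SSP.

(a) sonority 3-4-4: ill-formed.
(b) sonority 4-1: well-formed.
(c) sonority 2-2: ill-formed.
(d) sonority 2-4-4: ill-formed.
(e) sonority 5-2: well-formed.
(f) sonority 1-2-2: ill-formed.

2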